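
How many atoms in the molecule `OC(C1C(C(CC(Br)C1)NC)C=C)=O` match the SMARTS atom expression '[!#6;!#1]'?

The query [!#6;!#1] means: not carbon and not hydrogen — any heteroatom.
Check the 14 heavy atoms by environment: 10× C → no; 1× N → match; 1× Br → match; 2× O → match.
Summing the matching environments: 1 + 1 + 2 = 4 matching atoms.

4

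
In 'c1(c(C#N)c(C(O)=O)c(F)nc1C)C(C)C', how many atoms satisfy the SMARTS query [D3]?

7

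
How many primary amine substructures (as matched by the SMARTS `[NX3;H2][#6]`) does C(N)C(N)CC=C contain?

2

[NX3;H2][#6] is the SMARTS for a primary amine: a trivalent nitrogen with two H attached to carbon.
The molecule carries 2 separate instances of a primary amino group (-NH2) meeting every constraint; each maps to a distinct set of atoms, giving 2 matches.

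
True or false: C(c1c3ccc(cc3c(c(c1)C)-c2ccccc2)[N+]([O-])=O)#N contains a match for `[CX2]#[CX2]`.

False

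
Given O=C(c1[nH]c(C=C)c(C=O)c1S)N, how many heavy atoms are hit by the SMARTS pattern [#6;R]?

Check the 13 heavy atoms by environment: 1× n (aromatic, in 5-ring) → no; 4× c (aromatic, in 5-ring) → match; 4× C (acyclic) → no; 2× O (acyclic) → no; 1× N (acyclic) → no; 1× S (acyclic) → no.
That gives 4 matching atoms.

4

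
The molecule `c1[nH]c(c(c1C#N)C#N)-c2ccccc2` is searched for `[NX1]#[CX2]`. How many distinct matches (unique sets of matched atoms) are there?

2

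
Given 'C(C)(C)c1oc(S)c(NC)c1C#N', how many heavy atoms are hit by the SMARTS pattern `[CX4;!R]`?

4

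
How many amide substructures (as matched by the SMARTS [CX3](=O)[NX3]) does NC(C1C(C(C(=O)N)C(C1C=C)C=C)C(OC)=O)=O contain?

2

[CX3](=O)[NX3] is the SMARTS for an amide: a carbonyl carbon bonded to a trivalent nitrogen.
The molecule carries 2 separate instances of a primary amide (-C(=O)NH2) meeting every constraint; each maps to a distinct set of atoms, giving 2 matches.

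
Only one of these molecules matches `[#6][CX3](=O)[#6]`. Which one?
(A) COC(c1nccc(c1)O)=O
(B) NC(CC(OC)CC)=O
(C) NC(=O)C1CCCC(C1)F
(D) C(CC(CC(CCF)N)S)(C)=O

D

[#6][CX3](=O)[#6] describes a carbonyl carbon (no H) flanked by two carbons (a ketone).
(A) has a methyl-ester group (-C(=O)OCH3) but one neighbour of the carbonyl carbon is O, not C.
(B) has a primary amide (-C(=O)NH2) but one neighbour of the carbonyl carbon is N, not C.
(C) has a primary amide (-C(=O)NH2) but one neighbour of the carbonyl carbon is N, not C.
(D) contains an acetyl/ketone group (-C(=O)CH3), which satisfies every atom and bond constraint.
So the answer is (D).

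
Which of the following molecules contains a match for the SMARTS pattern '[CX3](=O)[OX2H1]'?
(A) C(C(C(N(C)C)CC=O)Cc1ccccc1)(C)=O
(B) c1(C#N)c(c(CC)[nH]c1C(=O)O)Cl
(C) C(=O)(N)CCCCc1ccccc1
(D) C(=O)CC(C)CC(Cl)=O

B

[CX3](=O)[OX2H1] describes an sp2 carbon double-bonded to O and single-bonded to an -OH oxygen (a carboxylic acid).
(A) has an aldehyde (-CHO) but there is no singly-bonded oxygen on the carbonyl carbon.
(B) contains a carboxylic acid group (-C(=O)OH), which satisfies every atom and bond constraint.
(C) has a primary amide (-C(=O)NH2) but the carbonyl is bonded to N, not to an -OH oxygen.
(D) has an aldehyde (-CHO) but there is no singly-bonded oxygen on the carbonyl carbon.
So the answer is (B).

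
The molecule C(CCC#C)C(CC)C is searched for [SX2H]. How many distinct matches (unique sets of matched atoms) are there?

[SX2H] is the SMARTS for a thiol: an aliphatic sulfur with two connections, one being H.
No fragment in the molecule satisfies every constraint, giving 0 matches.

0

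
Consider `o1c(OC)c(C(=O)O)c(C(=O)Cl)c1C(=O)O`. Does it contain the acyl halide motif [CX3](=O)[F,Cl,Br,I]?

The pattern [CX3](=O)[F,Cl,Br,I] describes a carbonyl carbon bonded to a halogen — an acyl halide.
The molecule carries an acyl chloride (-C(=O)Cl), whose atoms satisfy every constraint of the query, so the pattern matches.

Yes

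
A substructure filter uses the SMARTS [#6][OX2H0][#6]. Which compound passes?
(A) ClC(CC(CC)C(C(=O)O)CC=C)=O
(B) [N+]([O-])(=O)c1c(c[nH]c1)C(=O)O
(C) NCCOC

C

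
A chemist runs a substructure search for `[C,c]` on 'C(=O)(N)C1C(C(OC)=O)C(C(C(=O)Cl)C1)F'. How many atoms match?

9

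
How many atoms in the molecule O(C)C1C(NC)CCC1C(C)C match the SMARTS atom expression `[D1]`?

4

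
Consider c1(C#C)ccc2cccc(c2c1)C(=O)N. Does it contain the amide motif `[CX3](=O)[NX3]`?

The pattern [CX3](=O)[NX3] describes a carbonyl carbon bonded to a trivalent nitrogen — an amide.
The molecule carries a primary amide (-C(=O)NH2), whose atoms satisfy every constraint of the query, so the pattern matches.

Yes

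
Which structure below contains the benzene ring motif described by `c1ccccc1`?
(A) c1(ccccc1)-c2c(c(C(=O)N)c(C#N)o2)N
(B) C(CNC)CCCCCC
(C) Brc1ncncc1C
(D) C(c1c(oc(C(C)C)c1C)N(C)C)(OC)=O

A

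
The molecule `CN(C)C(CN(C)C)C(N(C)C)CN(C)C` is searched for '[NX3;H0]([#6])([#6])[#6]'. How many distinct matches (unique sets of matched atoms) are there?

4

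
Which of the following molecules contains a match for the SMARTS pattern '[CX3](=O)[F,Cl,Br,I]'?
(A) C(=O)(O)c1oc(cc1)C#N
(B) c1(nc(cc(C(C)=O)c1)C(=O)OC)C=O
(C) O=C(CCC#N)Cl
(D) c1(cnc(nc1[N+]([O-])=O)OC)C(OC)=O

[CX3](=O)[F,Cl,Br,I] describes a carbonyl carbon bonded to a halogen (an acyl halide).
(A) has a carboxylic acid group (-C(=O)OH) but the carbonyl is bonded to -OH, not to a halogen.
(B) has a methyl-ester group (-C(=O)OCH3) but the carbonyl is bonded to -O-C, not to a halogen.
(C) contains an acyl chloride (-C(=O)Cl), which satisfies every atom and bond constraint.
(D) has a methyl-ester group (-C(=O)OCH3) but the carbonyl is bonded to -O-C, not to a halogen.
So the answer is (C).

C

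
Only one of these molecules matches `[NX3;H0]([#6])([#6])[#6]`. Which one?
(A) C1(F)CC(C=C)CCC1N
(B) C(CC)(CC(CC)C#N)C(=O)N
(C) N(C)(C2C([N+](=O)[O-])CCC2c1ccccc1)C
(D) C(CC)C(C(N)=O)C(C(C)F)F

C

[NX3;H0]([#6])([#6])[#6] describes a trivalent nitrogen with no H, bonded to three carbons (a tertiary amine).
(A) has a primary amino group (-NH2) but the nitrogen has H2, not H0 with three carbons.
(B) has a primary amide (-C(=O)NH2) but the amide nitrogen has H2 and only one carbon neighbour.
(C) contains a dimethylamino group (-N(CH3)2), which satisfies every atom and bond constraint.
(D) has a primary amide (-C(=O)NH2) but the amide nitrogen has H2 and only one carbon neighbour.
So the answer is (C).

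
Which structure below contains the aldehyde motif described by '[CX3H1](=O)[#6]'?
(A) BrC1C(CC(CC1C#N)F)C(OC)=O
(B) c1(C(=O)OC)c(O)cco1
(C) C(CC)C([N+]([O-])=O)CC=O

C

[CX3H1](=O)[#6] describes an sp2 carbon with one H, double-bonded to O and single-bonded to carbon (an aldehyde).
(A) has a methyl-ester group (-C(=O)OCH3) but the carbonyl carbon has H0, not H1.
(B) has a methyl-ester group (-C(=O)OCH3) but the carbonyl carbon has H0, not H1.
(C) contains an aldehyde (-CHO), which satisfies every atom and bond constraint.
So the answer is (C).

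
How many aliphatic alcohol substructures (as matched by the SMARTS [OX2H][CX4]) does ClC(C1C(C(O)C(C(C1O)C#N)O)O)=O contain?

4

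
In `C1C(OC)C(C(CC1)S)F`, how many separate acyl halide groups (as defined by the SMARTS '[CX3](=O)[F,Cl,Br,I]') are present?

[CX3](=O)[F,Cl,Br,I] is the SMARTS for an acyl halide: a carbonyl carbon bonded to a halogen.
No fragment in the molecule satisfies every constraint, giving 0 matches.

0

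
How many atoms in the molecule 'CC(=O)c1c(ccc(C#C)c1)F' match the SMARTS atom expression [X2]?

Check the 12 heavy atoms by environment: 6× c (aromatic, X3) → no; 1× C (X3) → no; 1× O (X1) → no; 1× C (X4) → no; 2× C (X2) → match; 1× F (X1) → no.
That gives 2 matching atoms.

2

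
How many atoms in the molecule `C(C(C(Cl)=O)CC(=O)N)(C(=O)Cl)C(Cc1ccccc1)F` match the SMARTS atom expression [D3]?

The query [D3] means: atom with exactly three heavy-atom neighbours.
Check the 21 heavy atoms by environment: 2× C (D2) → no; 6× C (D3) → match; 3× O (D1) → no; 2× Cl (D1) → no; 1× F (D1) → no; 1× N (D1) → no; 1× c (aromatic, D3) → match; 5× c (aromatic, D2) → no.
Summing the matching environments: 6 + 1 = 7 matching atoms.

7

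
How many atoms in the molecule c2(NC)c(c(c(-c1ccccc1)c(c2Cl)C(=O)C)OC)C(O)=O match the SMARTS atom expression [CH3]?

Check the 23 heavy atoms by environment: 7× c (aromatic, H0) → no; 5× c (aromatic, H1) → no; 1× N (H1) → no; 3× C (H3) → match; 3× O (H0) → no; 2× C (H0) → no; 1× O (H1) → no; 1× Cl (H0) → no.
That gives 3 matching atoms.

3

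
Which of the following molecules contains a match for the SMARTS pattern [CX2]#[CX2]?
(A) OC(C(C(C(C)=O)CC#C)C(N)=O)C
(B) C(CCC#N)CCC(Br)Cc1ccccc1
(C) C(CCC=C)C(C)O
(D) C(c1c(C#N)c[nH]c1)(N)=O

A

[CX2]#[CX2] describes a carbon-carbon triple bond (an alkyne).
(A) contains an ethynyl group (-C#CH), which satisfies every atom and bond constraint.
(B) has a nitrile (-C#N) but the triple bond is C#N, not C#C.
(C) has a vinyl group (-CH=CH2) but the C=C is a double bond; both carbons are CX3, not CX2.
(D) has a nitrile (-C#N) but the triple bond is C#N, not C#C.
So the answer is (A).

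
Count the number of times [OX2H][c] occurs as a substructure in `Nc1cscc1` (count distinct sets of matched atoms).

[OX2H][c] is the SMARTS for a phenol: a hydroxyl oxygen attached to an aromatic carbon.
No fragment in the molecule satisfies every constraint, giving 0 matches.

0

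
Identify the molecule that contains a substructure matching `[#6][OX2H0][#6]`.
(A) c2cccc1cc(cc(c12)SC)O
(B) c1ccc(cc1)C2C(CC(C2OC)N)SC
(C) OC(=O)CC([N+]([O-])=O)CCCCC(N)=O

B

[#6][OX2H0][#6] describes an aliphatic oxygen bridging two carbons with no H on the oxygen (an ether).
(A) has a hydroxyl group (-OH) but the oxygen has H1, not H0 bridging two carbons.
(B) contains a methoxy ether (-OCH3), which satisfies every atom and bond constraint.
(C) has a carboxylic acid group (-C(=O)OH) but the -OH oxygen has H1; the =O is OX1, not OX2.
So the answer is (B).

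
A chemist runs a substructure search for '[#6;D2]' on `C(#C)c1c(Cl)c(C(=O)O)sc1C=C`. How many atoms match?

The query [#6;D2] means: any carbon bonded to exactly two heavy atoms.
Check the 13 heavy atoms by environment: 1× s (aromatic, D2) → no; 4× c (aromatic, D3) → no; 2× C (D2) → match; 2× C (D1) → no; 1× C (D3) → no; 2× O (D1) → no; 1× Cl (D1) → no.
That gives 2 matching atoms.

2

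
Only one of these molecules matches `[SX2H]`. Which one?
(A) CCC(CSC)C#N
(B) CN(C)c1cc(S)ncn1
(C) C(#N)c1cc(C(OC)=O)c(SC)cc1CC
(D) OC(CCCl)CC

B

[SX2H] describes an aliphatic sulfur with two connections, one being H (a thiol).
(A) has a methylthio ether (-SCH3) but the sulfur has H0 (bonded to two carbons), not H1.
(B) contains a thiol (-SH), which satisfies every atom and bond constraint.
(C) has a methylthio ether (-SCH3) but the sulfur has H0 (bonded to two carbons), not H1.
(D) has a hydroxyl group (-OH) but it is an -OH, not an -SH.
So the answer is (B).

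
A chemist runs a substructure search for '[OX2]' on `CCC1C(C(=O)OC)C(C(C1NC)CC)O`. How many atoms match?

The query [OX2] means: aliphatic oxygen with two total connections — ether, hydroxyl, or ester single-bond O.
Check the 16 heavy atoms by environment: 11× C (X4) → no; 1× N (X3) → no; 2× O (X2) → match; 1× C (X3) → no; 1× O (X1) → no.
That gives 2 matching atoms.

2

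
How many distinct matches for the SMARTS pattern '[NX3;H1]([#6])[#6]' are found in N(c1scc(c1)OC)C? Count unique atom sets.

[NX3;H1]([#6])[#6] is the SMARTS for a secondary amine: a trivalent nitrogen with one H, bonded to two carbons.
Exactly one fragment in the molecule meets all constraints, giving 1 match.

1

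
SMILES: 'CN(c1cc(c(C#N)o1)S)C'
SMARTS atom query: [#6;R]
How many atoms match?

4

Check the 11 heavy atoms by environment: 1× o (aromatic, in 5-ring) → no; 4× c (aromatic, in 5-ring) → match; 2× N (acyclic) → no; 3× C (acyclic) → no; 1× S (acyclic) → no.
That gives 4 matching atoms.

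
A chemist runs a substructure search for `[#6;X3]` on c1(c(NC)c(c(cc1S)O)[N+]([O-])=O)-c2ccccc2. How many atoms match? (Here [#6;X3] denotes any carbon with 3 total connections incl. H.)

12

Check the 19 heavy atoms by environment: 12× c (aromatic, X3) → match; 1× N (charge +1, X3) → no; 1× O (charge -1, X1) → no; 1× O (X1) → no; 1× S (X2) → no; 1× N (X3) → no; 1× C (X4) → no; 1× O (X2) → no.
That gives 12 matching atoms.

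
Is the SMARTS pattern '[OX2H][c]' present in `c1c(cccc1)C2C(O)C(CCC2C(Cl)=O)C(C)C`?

The pattern [OX2H][c] describes a hydroxyl oxygen attached to an aromatic carbon — a phenol.
The closest candidate here is a hydroxyl group (-OH), but the -OH is on an aliphatic carbon, not an aromatic c. No other fragment satisfies the full query, so there is no match.

No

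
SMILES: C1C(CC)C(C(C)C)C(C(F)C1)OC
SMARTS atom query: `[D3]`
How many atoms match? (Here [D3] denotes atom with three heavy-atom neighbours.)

5

Check the 14 heavy atoms by environment: 3× C (D2) → no; 5× C (D3) → match; 4× C (D1) → no; 1× F (D1) → no; 1× O (D2) → no.
That gives 5 matching atoms.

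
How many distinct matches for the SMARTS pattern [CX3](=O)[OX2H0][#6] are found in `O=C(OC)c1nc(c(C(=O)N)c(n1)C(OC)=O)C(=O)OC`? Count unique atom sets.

3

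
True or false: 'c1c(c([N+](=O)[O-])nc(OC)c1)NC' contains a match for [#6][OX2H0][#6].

True

The pattern [#6][OX2H0][#6] describes an aliphatic oxygen bridging two carbons with no H on the oxygen — an ether.
The molecule carries a methoxy ether (-OCH3), whose atoms satisfy every constraint of the query, so the pattern matches.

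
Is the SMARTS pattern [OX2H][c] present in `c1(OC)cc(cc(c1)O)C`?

The pattern [OX2H][c] describes a hydroxyl oxygen attached to an aromatic carbon — a phenol.
The molecule carries a hydroxyl group (-OH), whose atoms satisfy every constraint of the query, so the pattern matches.

Yes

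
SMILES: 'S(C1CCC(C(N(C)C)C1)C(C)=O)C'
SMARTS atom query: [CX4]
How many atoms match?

The query [CX4] means: C with X4: aliphatic carbon with exactly 4 total connections (bonds + H).
Check the 14 heavy atoms by environment: 10× C (X4) → match; 1× N (X3) → no; 1× S (X2) → no; 1× C (X3) → no; 1× O (X1) → no.
That gives 10 matching atoms.

10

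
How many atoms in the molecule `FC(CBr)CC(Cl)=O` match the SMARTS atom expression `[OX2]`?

0

The query [OX2] means: aliphatic oxygen with two total connections — ether, hydroxyl, or ester single-bond O.
Check the 8 heavy atoms by environment: 3× C (X4) → no; 1× Br (X1) → no; 1× F (X1) → no; 1× C (X3) → no; 1× O (X1) → no; 1× Cl (X1) → no.
No environment satisfies the query, so 0 matching atoms.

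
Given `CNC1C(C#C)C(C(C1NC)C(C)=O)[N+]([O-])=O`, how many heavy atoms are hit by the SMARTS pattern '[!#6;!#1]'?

6

Check the 17 heavy atoms by environment: 11× C → no; 2× N → match; 2× O → match; 1× N (charge +1) → match; 1× O (charge -1) → match.
Summing the matching environments: 2 + 2 + 1 + 1 = 6 matching atoms.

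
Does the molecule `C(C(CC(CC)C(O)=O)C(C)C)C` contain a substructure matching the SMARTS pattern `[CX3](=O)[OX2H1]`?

The pattern [CX3](=O)[OX2H1] describes an sp2 carbon double-bonded to O and single-bonded to an -OH oxygen — a carboxylic acid.
The molecule carries a carboxylic acid group (-C(=O)OH), whose atoms satisfy every constraint of the query, so the pattern matches.

Yes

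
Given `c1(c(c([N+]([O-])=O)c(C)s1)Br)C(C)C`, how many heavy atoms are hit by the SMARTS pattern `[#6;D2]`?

0

The query [#6;D2] means: any carbon bonded to exactly two heavy atoms.
Check the 13 heavy atoms by environment: 1× s (aromatic, D2) → no; 4× c (aromatic, D3) → no; 1× N (charge +1, D3) → no; 1× O (charge -1, D1) → no; 1× O (D1) → no; 1× Br (D1) → no; 1× C (D3) → no; 3× C (D1) → no.
No environment satisfies the query, so 0 matching atoms.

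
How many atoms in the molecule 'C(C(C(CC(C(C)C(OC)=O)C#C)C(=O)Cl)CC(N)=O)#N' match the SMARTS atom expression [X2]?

4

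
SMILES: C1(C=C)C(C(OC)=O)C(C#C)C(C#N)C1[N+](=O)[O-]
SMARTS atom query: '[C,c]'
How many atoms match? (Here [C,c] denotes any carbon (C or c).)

The query [C,c] means: comma = OR; matches aliphatic or aromatic carbon — same as #6.
Check the 18 heavy atoms by environment: 12× C → match; 3× O → no; 1× N → no; 1× N (charge +1) → no; 1× O (charge -1) → no.
That gives 12 matching atoms.

12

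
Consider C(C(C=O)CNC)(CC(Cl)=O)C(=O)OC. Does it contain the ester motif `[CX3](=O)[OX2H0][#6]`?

Yes

The pattern [CX3](=O)[OX2H0][#6] describes a carbonyl carbon bonded to an oxygen that is itself bonded to carbon (no H on that O) — an ester.
The molecule carries a methyl-ester group (-C(=O)OCH3), whose atoms satisfy every constraint of the query, so the pattern matches.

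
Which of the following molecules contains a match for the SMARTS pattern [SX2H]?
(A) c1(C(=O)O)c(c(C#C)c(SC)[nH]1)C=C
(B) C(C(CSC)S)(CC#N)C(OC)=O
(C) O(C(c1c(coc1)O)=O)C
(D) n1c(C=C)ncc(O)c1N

[SX2H] describes an aliphatic sulfur with two connections, one being H (a thiol).
(A) has a methylthio ether (-SCH3) but the sulfur has H0 (bonded to two carbons), not H1.
(B) contains a thiol (-SH), which satisfies every atom and bond constraint.
(C) has a hydroxyl group (-OH) but it is an -OH, not an -SH.
(D) has a hydroxyl group (-OH) but it is an -OH, not an -SH.
So the answer is (B).

B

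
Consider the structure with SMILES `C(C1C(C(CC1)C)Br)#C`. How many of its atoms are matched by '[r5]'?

The query [r5] means: r5 matches atoms in a five-membered ring.
Check the 9 heavy atoms by environment: 5× C (in 5-ring) → match; 3× C (acyclic) → no; 1× Br (acyclic) → no.
That gives 5 matching atoms.

5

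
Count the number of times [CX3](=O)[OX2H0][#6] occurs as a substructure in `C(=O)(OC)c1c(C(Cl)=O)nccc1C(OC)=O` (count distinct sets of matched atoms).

2

[CX3](=O)[OX2H0][#6] is the SMARTS for an ester: a carbonyl carbon bonded to an oxygen that is itself bonded to carbon (no H on that O).
The molecule carries 2 separate instances of a methyl-ester group (-C(=O)OCH3) meeting every constraint; each maps to a distinct set of atoms, giving 2 matches.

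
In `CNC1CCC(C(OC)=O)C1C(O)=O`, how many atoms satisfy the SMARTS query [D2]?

4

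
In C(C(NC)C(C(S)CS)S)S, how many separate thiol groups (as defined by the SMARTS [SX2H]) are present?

[SX2H] is the SMARTS for a thiol: an aliphatic sulfur with two connections, one being H.
The molecule carries 4 separate instances of a thiol (-SH) meeting every constraint; each maps to a distinct set of atoms, giving 4 matches.

4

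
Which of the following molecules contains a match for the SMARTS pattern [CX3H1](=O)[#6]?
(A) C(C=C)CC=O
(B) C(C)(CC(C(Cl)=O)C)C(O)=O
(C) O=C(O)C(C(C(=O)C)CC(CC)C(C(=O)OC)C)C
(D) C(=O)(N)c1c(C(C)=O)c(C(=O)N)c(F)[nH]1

A

[CX3H1](=O)[#6] describes an sp2 carbon with one H, double-bonded to O and single-bonded to carbon (an aldehyde).
(A) contains an aldehyde (-CHO), which satisfies every atom and bond constraint.
(B) has a carboxylic acid group (-C(=O)OH) but the carbonyl carbon has H0 and is bonded to O, not H1.
(C) has a methyl-ester group (-C(=O)OCH3) but the carbonyl carbon has H0, not H1.
(D) has an acetyl/ketone group (-C(=O)CH3) but the carbonyl carbon has H0 (two carbon neighbours), not H1.
So the answer is (A).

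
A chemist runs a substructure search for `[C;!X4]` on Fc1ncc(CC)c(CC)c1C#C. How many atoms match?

The query [C;!X4] means: aliphatic carbon that does not have four total connections.
Check the 13 heavy atoms by environment: 1× n (aromatic, X2) → no; 5× c (aromatic, X3) → no; 1× F (X1) → no; 4× C (X4) → no; 2× C (X2) → match.
That gives 2 matching atoms.

2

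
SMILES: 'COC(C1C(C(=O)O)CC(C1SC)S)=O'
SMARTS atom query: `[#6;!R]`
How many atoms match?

4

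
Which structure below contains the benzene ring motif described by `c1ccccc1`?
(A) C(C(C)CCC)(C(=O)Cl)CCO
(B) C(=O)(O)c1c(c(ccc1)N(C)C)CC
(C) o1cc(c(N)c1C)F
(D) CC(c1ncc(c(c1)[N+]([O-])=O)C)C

B

c1ccccc1 describes six aromatic carbons in a ring (a benzene ring).
(A) has a methyl group (-CH3) but no six-membered all-carbon aromatic ring is present.
(B) contains the required atom environment, so the pattern matches.
(C) has a methyl group (-CH3) but no six-membered all-carbon aromatic ring is present.
(D) has a methyl group (-CH3) but no six-membered all-carbon aromatic ring is present.
So the answer is (B).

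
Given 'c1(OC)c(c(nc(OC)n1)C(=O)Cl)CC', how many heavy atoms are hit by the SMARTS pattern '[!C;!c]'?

6

The query [!C;!c] means: neither aliphatic nor aromatic carbon — same as [!#6].
Check the 15 heavy atoms by environment: 2× n (aromatic) → match; 4× c (aromatic) → no; 3× O → match; 5× C → no; 1× Cl → match.
Summing the matching environments: 2 + 3 + 1 = 6 matching atoms.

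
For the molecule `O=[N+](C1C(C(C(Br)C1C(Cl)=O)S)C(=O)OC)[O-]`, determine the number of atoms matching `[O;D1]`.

The query [O;D1] means: aliphatic oxygen bonded to exactly one heavy atom.
Check the 17 heavy atoms by environment: 7× C (D3) → no; 1× Br (D1) → no; 1× N (charge +1, D3) → no; 1× O (charge -1, D1) → match; 3× O (D1) → match; 1× S (D1) → no; 1× Cl (D1) → no; 1× O (D2) → no; 1× C (D1) → no.
Summing the matching environments: 1 + 3 = 4 matching atoms.

4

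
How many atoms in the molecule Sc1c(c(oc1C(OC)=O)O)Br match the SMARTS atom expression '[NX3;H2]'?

Check the 12 heavy atoms by environment: 1× o (aromatic, H0, X2) → no; 4× c (aromatic, H0, X3) → no; 1× S (H1, X2) → no; 1× C (H0, X3) → no; 1× O (H0, X1) → no; 1× O (H0, X2) → no; 1× C (H3, X4) → no; 1× Br (H0, X1) → no; 1× O (H1, X2) → no.
No environment satisfies the query, so 0 matching atoms.

0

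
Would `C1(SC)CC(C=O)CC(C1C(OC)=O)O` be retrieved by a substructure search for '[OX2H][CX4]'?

Yes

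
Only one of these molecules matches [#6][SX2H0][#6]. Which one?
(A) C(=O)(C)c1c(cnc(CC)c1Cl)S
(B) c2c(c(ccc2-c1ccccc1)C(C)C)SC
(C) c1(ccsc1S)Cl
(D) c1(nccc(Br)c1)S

[#6][SX2H0][#6] describes an aliphatic sulfur bridging two carbons with no H on the sulfur (a thioether).
(A) has a thiol (-SH) but the sulfur has H1, not H0 bridging two carbons.
(B) contains a methylthio ether (-SCH3), which satisfies every atom and bond constraint.
(C) has a thiol (-SH) but the sulfur has H1, not H0 bridging two carbons.
(D) has a thiol (-SH) but the sulfur has H1, not H0 bridging two carbons.
So the answer is (B).

B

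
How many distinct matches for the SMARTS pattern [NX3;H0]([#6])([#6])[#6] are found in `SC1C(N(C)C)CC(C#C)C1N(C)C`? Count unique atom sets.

[NX3;H0]([#6])([#6])[#6] is the SMARTS for a tertiary amine: a trivalent nitrogen with no H, bonded to three carbons.
The molecule carries 2 separate instances of a dimethylamino group (-N(CH3)2) meeting every constraint; each maps to a distinct set of atoms, giving 2 matches.

2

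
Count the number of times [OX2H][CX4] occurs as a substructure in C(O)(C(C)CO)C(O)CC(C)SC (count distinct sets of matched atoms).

3

[OX2H][CX4] is the SMARTS for an aliphatic alcohol: a hydroxyl oxygen bound to an sp3 (X4) carbon.
The molecule carries 3 separate instances of a hydroxyl group (-OH) meeting every constraint; each maps to a distinct set of atoms, giving 3 matches.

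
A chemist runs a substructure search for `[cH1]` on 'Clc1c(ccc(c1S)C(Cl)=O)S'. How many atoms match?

Check the 12 heavy atoms by environment: 2× c (aromatic, H1) → match; 4× c (aromatic, H0) → no; 2× S (H1) → no; 1× C (H0) → no; 1× O (H0) → no; 2× Cl (H0) → no.
That gives 2 matching atoms.

2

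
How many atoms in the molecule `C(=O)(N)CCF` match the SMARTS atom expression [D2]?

2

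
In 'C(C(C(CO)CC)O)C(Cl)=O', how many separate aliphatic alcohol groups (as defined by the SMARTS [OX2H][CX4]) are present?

2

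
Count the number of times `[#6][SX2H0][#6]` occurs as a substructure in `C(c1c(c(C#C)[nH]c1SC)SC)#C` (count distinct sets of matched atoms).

[#6][SX2H0][#6] is the SMARTS for a thioether: an aliphatic sulfur bridging two carbons with no H on the sulfur.
The molecule carries 2 separate instances of a methylthio ether (-SCH3) meeting every constraint; each maps to a distinct set of atoms, giving 2 matches.

2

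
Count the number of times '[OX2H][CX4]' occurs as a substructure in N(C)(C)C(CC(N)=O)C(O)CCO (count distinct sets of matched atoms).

2

[OX2H][CX4] is the SMARTS for an aliphatic alcohol: a hydroxyl oxygen bound to an sp3 (X4) carbon.
The molecule carries 2 separate instances of a hydroxyl group (-OH) meeting every constraint; each maps to a distinct set of atoms, giving 2 matches.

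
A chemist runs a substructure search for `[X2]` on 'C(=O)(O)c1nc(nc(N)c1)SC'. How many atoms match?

4

The query [X2] means: any atom with exactly two total connections (bonds + H).
Check the 12 heavy atoms by environment: 2× n (aromatic, X2) → match; 4× c (aromatic, X3) → no; 1× N (X3) → no; 1× S (X2) → match; 1× C (X4) → no; 1× C (X3) → no; 1× O (X1) → no; 1× O (X2) → match.
Summing the matching environments: 2 + 1 + 1 = 4 matching atoms.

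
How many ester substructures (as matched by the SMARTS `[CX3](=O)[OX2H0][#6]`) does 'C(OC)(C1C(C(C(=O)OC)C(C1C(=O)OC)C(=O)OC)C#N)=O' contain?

4

[CX3](=O)[OX2H0][#6] is the SMARTS for an ester: a carbonyl carbon bonded to an oxygen that is itself bonded to carbon (no H on that O).
The molecule carries 4 separate instances of a methyl-ester group (-C(=O)OCH3) meeting every constraint; each maps to a distinct set of atoms, giving 4 matches.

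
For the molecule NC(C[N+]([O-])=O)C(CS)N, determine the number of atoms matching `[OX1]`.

2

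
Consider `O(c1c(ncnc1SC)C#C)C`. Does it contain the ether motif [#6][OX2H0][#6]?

The pattern [#6][OX2H0][#6] describes an aliphatic oxygen bridging two carbons with no H on the oxygen — an ether.
The molecule carries a methoxy ether (-OCH3), whose atoms satisfy every constraint of the query, so the pattern matches.

Yes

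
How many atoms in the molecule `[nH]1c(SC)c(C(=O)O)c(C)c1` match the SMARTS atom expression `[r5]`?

5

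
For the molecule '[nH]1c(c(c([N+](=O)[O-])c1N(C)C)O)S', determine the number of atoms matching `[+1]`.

1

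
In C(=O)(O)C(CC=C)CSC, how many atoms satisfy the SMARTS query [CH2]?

The query [CH2] means: aliphatic carbon with exactly two hydrogens.
Check the 10 heavy atoms by environment: 3× C (H2) → match; 2× C (H1) → no; 1× S (H0) → no; 1× C (H3) → no; 1× C (H0) → no; 1× O (H0) → no; 1× O (H1) → no.
That gives 3 matching atoms.

3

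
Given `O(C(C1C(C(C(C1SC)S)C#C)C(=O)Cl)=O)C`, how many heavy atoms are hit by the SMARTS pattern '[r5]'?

5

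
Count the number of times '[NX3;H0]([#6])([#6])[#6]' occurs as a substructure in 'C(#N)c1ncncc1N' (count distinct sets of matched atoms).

0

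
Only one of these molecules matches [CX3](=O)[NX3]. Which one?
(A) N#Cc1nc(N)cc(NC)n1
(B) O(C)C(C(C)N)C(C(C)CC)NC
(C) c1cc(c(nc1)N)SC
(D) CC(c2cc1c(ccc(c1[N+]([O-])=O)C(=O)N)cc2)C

D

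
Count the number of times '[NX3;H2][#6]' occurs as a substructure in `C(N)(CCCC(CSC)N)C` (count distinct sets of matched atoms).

[NX3;H2][#6] is the SMARTS for a primary amine: a trivalent nitrogen with two H attached to carbon.
The molecule carries 2 separate instances of a primary amino group (-NH2) meeting every constraint; each maps to a distinct set of atoms, giving 2 matches.

2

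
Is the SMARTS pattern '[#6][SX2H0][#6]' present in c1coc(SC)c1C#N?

The pattern [#6][SX2H0][#6] describes an aliphatic sulfur bridging two carbons with no H on the sulfur — a thioether.
The molecule carries a methylthio ether (-SCH3), whose atoms satisfy every constraint of the query, so the pattern matches.

Yes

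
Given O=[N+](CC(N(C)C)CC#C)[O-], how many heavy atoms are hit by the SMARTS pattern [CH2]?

The query [CH2] means: aliphatic carbon with exactly two hydrogens.
Check the 11 heavy atoms by environment: 2× C (H2) → match; 2× C (H1) → no; 1× C (H0) → no; 1× N (charge +1, H0) → no; 1× O (charge -1, H0) → no; 1× O (H0) → no; 1× N (H0) → no; 2× C (H3) → no.
That gives 2 matching atoms.

2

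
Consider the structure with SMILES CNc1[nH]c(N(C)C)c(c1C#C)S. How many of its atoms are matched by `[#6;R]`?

4

The query [#6;R] means: carbon that is part of a ring.
Check the 13 heavy atoms by environment: 1× n (aromatic, in 5-ring) → no; 4× c (aromatic, in 5-ring) → match; 1× S (acyclic) → no; 5× C (acyclic) → no; 2× N (acyclic) → no.
That gives 4 matching atoms.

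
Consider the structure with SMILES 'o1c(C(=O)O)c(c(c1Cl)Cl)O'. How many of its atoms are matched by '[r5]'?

5

The query [r5] means: r5 matches atoms in a five-membered ring.
Check the 11 heavy atoms by environment: 1× o (aromatic, in 5-ring) → match; 4× c (aromatic, in 5-ring) → match; 1× C (acyclic) → no; 3× O (acyclic) → no; 2× Cl (acyclic) → no.
Summing the matching environments: 1 + 4 = 5 matching atoms.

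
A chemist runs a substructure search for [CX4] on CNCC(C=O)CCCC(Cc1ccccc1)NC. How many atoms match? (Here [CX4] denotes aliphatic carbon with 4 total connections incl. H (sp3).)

9

The query [CX4] means: C with X4: aliphatic carbon with exactly 4 total connections (bonds + H).
Check the 19 heavy atoms by environment: 9× C (X4) → match; 6× c (aromatic, X3) → no; 2× N (X3) → no; 1× C (X3) → no; 1× O (X1) → no.
That gives 9 matching atoms.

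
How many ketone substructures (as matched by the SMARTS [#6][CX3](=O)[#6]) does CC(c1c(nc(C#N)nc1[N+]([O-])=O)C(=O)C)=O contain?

2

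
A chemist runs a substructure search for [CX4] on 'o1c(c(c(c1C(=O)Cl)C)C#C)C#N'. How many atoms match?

The query [CX4] means: C with X4: aliphatic carbon with exactly 4 total connections (bonds + H).
Check the 13 heavy atoms by environment: 1× o (aromatic, X2) → no; 4× c (aromatic, X3) → no; 3× C (X2) → no; 1× C (X4) → match; 1× C (X3) → no; 1× O (X1) → no; 1× Cl (X1) → no; 1× N (X1) → no.
That gives 1 matching atom.

1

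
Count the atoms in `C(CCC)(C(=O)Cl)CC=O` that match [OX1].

The query [OX1] means: aliphatic oxygen with one total connection — typically a carbonyl =O or an oxide.
Check the 10 heavy atoms by environment: 5× C (X4) → no; 2× C (X3) → no; 2× O (X1) → match; 1× Cl (X1) → no.
That gives 2 matching atoms.

2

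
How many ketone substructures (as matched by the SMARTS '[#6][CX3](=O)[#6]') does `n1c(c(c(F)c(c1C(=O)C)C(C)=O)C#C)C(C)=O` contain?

[#6][CX3](=O)[#6] is the SMARTS for a ketone: a carbonyl carbon (no H) flanked by two carbons.
The molecule carries 3 separate instances of an acetyl/ketone group (-C(=O)CH3) meeting every constraint; each maps to a distinct set of atoms, giving 3 matches.

3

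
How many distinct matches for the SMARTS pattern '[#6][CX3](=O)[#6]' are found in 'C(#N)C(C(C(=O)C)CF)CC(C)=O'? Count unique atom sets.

2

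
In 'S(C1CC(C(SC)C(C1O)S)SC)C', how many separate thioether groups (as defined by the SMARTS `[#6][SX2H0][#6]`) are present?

[#6][SX2H0][#6] is the SMARTS for a thioether: an aliphatic sulfur bridging two carbons with no H on the sulfur.
The molecule carries 3 separate instances of a methylthio ether (-SCH3) meeting every constraint; each maps to a distinct set of atoms, giving 3 matches.

3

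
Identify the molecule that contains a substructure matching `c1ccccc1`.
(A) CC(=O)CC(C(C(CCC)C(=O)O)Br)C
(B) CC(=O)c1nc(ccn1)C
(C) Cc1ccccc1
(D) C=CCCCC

C

c1ccccc1 describes six aromatic carbons in a ring (a benzene ring).
(A) has a methyl group (-CH3) but no six-membered all-carbon aromatic ring is present.
(B) has a methyl group (-CH3) but no six-membered all-carbon aromatic ring is present.
(C) contains the required atom environment, so the pattern matches.
(D) has a methyl group (-CH3) but no six-membered all-carbon aromatic ring is present.
So the answer is (C).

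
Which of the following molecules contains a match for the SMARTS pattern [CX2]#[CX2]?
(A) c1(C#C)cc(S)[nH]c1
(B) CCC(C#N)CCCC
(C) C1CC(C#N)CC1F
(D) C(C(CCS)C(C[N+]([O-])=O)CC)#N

A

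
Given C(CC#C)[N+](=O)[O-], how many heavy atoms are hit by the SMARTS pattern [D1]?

3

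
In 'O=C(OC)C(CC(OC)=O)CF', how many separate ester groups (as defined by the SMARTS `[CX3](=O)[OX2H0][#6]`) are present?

[CX3](=O)[OX2H0][#6] is the SMARTS for an ester: a carbonyl carbon bonded to an oxygen that is itself bonded to carbon (no H on that O).
The molecule carries 2 separate instances of a methyl-ester group (-C(=O)OCH3) meeting every constraint; each maps to a distinct set of atoms, giving 2 matches.

2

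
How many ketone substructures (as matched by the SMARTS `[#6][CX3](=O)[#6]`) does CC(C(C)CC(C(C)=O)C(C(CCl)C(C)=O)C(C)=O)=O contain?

4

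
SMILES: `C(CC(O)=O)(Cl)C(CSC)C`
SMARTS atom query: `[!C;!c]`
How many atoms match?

Check the 11 heavy atoms by environment: 7× C → no; 2× O → match; 1× Cl → match; 1× S → match.
Summing the matching environments: 2 + 1 + 1 = 4 matching atoms.

4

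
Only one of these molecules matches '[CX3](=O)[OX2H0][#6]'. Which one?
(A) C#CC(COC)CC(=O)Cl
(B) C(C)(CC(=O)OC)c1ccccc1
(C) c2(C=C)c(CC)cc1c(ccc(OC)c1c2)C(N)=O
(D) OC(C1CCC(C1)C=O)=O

[CX3](=O)[OX2H0][#6] describes a carbonyl carbon bonded to an oxygen that is itself bonded to carbon (no H on that O) (an ester).
(A) has a methoxy ether (-OCH3) but the ether oxygen is not adjacent to a C=O carbon.
(B) contains a methyl-ester group (-C(=O)OCH3), which satisfies every atom and bond constraint.
(C) has a primary amide (-C(=O)NH2) but the carbonyl is bonded to N, not to an O-C linkage.
(D) has a carboxylic acid group (-C(=O)OH) but the singly-bonded O carries H (OX2H1, not H0).
So the answer is (B).

B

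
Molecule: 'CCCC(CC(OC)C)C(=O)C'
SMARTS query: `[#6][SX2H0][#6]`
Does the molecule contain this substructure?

No

The pattern [#6][SX2H0][#6] describes an aliphatic sulfur bridging two carbons with no H on the sulfur — a thioether.
The closest candidate here is a methoxy ether (-OCH3), but the bridging atom is O, not S. No other fragment satisfies the full query, so there is no match.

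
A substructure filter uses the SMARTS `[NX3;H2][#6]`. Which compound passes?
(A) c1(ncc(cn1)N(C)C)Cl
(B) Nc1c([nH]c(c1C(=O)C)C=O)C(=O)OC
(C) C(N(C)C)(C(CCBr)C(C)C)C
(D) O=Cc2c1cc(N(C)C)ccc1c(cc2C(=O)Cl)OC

B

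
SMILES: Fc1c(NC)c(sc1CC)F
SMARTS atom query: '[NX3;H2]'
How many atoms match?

Check the 11 heavy atoms by environment: 1× s (aromatic, H0, X2) → no; 4× c (aromatic, H0, X3) → no; 2× F (H0, X1) → no; 1× C (H2, X4) → no; 2× C (H3, X4) → no; 1× N (H1, X3) → no.
No environment satisfies the query, so 0 matching atoms.

0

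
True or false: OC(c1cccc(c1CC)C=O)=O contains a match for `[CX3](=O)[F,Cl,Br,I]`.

False

The pattern [CX3](=O)[F,Cl,Br,I] describes a carbonyl carbon bonded to a halogen — an acyl halide.
The closest candidate here is a carboxylic acid group (-C(=O)OH), but the carbonyl is bonded to -OH, not to a halogen. No other fragment satisfies the full query, so there is no match.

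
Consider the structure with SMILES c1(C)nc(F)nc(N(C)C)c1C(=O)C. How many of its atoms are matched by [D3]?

6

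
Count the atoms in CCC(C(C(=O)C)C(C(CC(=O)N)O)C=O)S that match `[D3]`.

6

Check the 17 heavy atoms by environment: 3× C (D2) → no; 6× C (D3) → match; 1× S (D1) → no; 4× O (D1) → no; 2× C (D1) → no; 1× N (D1) → no.
That gives 6 matching atoms.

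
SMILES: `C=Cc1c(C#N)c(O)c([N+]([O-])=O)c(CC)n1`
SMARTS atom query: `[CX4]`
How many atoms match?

The query [CX4] means: C with X4: aliphatic carbon with exactly 4 total connections (bonds + H).
Check the 16 heavy atoms by environment: 1× n (aromatic, X2) → no; 5× c (aromatic, X3) → no; 1× C (X2) → no; 1× N (X1) → no; 2× C (X4) → match; 1× N (charge +1, X3) → no; 1× O (charge -1, X1) → no; 1× O (X1) → no; 2× C (X3) → no; 1× O (X2) → no.
That gives 2 matching atoms.

2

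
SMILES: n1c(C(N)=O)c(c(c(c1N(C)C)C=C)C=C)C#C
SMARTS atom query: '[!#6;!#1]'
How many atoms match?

4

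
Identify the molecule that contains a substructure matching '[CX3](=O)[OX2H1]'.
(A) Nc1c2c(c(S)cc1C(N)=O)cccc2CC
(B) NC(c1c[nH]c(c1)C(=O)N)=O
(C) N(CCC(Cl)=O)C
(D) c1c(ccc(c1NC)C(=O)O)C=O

[CX3](=O)[OX2H1] describes an sp2 carbon double-bonded to O and single-bonded to an -OH oxygen (a carboxylic acid).
(A) has a primary amide (-C(=O)NH2) but the carbonyl is bonded to N, not to an -OH oxygen.
(B) has a primary amide (-C(=O)NH2) but the carbonyl is bonded to N, not to an -OH oxygen.
(C) has an acyl chloride (-C(=O)Cl) but the carbonyl is bonded to Cl, not to an -OH oxygen.
(D) contains a carboxylic acid group (-C(=O)OH), which satisfies every atom and bond constraint.
So the answer is (D).

D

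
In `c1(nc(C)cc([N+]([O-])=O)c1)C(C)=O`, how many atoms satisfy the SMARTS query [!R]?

Check the 13 heavy atoms by environment: 1× n (aromatic, in 6-ring) → no; 5× c (aromatic, in 6-ring) → no; 3× C (acyclic) → match; 2× O (acyclic) → match; 1× N (charge +1, acyclic) → match; 1× O (charge -1, acyclic) → match.
Summing the matching environments: 3 + 2 + 1 + 1 = 7 matching atoms.

7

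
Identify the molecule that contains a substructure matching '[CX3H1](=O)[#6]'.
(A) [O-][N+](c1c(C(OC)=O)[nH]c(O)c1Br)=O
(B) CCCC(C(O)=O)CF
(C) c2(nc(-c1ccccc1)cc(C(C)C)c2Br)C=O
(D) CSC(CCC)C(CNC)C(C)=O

C

[CX3H1](=O)[#6] describes an sp2 carbon with one H, double-bonded to O and single-bonded to carbon (an aldehyde).
(A) has a methyl-ester group (-C(=O)OCH3) but the carbonyl carbon has H0, not H1.
(B) has a carboxylic acid group (-C(=O)OH) but the carbonyl carbon has H0 and is bonded to O, not H1.
(C) contains an aldehyde (-CHO), which satisfies every atom and bond constraint.
(D) has an acetyl/ketone group (-C(=O)CH3) but the carbonyl carbon has H0 (two carbon neighbours), not H1.
So the answer is (C).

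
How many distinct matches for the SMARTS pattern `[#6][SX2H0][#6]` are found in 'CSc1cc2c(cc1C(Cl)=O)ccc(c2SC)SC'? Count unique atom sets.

[#6][SX2H0][#6] is the SMARTS for a thioether: an aliphatic sulfur bridging two carbons with no H on the sulfur.
The molecule carries 3 separate instances of a methylthio ether (-SCH3) meeting every constraint; each maps to a distinct set of atoms, giving 3 matches.

3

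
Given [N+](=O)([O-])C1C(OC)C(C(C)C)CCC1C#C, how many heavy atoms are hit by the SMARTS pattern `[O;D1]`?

2

The query [O;D1] means: aliphatic oxygen bonded to exactly one heavy atom.
Check the 16 heavy atoms by environment: 5× C (D3) → no; 3× C (D2) → no; 4× C (D1) → no; 1× N (charge +1, D3) → no; 1× O (charge -1, D1) → match; 1× O (D1) → match; 1× O (D2) → no.
Summing the matching environments: 1 + 1 = 2 matching atoms.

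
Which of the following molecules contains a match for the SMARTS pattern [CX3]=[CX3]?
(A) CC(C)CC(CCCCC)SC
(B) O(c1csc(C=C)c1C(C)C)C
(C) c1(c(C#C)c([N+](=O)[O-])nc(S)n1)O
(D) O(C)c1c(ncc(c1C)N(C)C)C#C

B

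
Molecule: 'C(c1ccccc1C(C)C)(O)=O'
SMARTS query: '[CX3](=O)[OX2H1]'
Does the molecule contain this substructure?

Yes

The pattern [CX3](=O)[OX2H1] describes an sp2 carbon double-bonded to O and single-bonded to an -OH oxygen — a carboxylic acid.
The molecule carries a carboxylic acid group (-C(=O)OH), whose atoms satisfy every constraint of the query, so the pattern matches.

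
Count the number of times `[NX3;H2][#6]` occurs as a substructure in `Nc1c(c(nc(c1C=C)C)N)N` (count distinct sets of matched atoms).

3

[NX3;H2][#6] is the SMARTS for a primary amine: a trivalent nitrogen with two H attached to carbon.
The molecule carries 3 separate instances of a primary amino group (-NH2) meeting every constraint; each maps to a distinct set of atoms, giving 3 matches.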